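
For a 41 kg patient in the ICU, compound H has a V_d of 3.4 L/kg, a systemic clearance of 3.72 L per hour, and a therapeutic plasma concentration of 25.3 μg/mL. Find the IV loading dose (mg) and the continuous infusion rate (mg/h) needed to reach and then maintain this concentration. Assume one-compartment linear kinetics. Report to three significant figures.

Vd(total) = 41 kg × 3.4 L/kg = 139.4 L
Loading dose = Vd × C = 139.4 × 25.3 = 3527 mg
Maintenance infusion rate = CL × Css = 3.720 × 25.3 = 94.12 mg/h

(a) 3530 mg; (b) 94.1 mg/h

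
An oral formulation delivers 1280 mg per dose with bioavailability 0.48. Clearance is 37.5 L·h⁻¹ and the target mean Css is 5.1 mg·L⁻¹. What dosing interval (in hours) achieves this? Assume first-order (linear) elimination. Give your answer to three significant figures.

F·D/τ = CL·Css → τ = F·D / (CL·Css).
τ = 0.48 × 1280 / (37.5 × 5.1) = 3.213 h

3.21 h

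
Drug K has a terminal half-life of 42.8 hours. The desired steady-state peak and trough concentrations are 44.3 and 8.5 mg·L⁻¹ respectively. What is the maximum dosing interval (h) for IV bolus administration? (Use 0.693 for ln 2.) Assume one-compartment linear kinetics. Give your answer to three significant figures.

k = 0.693 / t½ = 0.693 / 42.8 = 0.01619 h⁻¹
Between IV bolus doses, concentration decays as C = C₀·e^(−kτ), so C_peak/C_trough = e^(kτ).
τ_max = ln(C_peak/C_trough) / k = ln(44.3/8.5) / 0.01619 = 1.651 / 0.01619 = 102.0 h

102 h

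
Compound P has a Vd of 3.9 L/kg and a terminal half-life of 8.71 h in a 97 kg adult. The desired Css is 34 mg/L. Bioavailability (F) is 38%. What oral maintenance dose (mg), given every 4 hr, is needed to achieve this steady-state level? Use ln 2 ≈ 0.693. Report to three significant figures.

10800 mg

Total Vd = 3.9 × 97 = 378.3 L
k = 0.693/8.71 = 0.07956 h⁻¹, so CL = k·Vd = 0.07956 × 378.3 = 30.10 L/h
D = CL × Css × τ / F = 30.10 × 34 × 4 / 0.38 = 10770 mg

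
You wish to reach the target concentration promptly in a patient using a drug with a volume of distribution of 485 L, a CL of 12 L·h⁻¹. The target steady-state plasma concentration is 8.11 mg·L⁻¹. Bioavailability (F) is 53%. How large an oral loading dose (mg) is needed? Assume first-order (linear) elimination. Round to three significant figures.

The loading dose fills Vd to the target concentration; clearance is irrelevant here.
LD = Vd × C / F = 485.0 × 8.110 / 0.53 = 7421 mg

7420 mg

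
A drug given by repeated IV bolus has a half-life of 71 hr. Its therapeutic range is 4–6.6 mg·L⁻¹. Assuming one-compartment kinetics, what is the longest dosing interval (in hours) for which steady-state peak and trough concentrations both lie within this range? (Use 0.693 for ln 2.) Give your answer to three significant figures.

51.3 h

k = 0.693 / t½ = 0.693 / 71 = 0.009761 h⁻¹
Between IV bolus doses, concentration decays as C = C₀·e^(−kτ), so C_peak/C_trough = e^(kτ).
τ_max = ln(C_peak/C_trough) / k = ln(6.6/4) / 0.009761 = 0.5008 / 0.009761 = 51.31 h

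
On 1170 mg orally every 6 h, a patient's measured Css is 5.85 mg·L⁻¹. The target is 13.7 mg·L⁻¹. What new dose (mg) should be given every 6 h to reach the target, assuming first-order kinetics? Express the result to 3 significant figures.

With linear kinetics, Css is proportional to dose rate (D/τ) at fixed clearance.
D₂ = D₁ × (Css,target / Css,current) = 1170 × 13.7/5.85 = 2740 mg

2740 mg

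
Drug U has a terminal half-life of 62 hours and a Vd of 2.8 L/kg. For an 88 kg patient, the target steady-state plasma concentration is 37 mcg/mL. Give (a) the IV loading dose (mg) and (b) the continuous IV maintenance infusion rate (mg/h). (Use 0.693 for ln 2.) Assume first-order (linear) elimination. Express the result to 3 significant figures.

Total Vd = 2.8 × 88 = 246.4 L
LD = Vd × C = 246.4 × 37 = 9117 mg
CL = 0.693 × Vd / t½ = 0.693 × 246.4 / 62 = 2.754 L/h
Infusion rate = CL × Css = 2.754 × 37 = 101.9 mg/h

(a) 9120 mg; (b) 102 mg/h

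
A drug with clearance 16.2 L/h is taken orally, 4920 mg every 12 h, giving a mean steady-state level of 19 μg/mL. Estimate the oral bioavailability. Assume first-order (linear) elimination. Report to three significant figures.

F·D/τ = CL·Css at steady state → F = CL·Css·τ / D.
F = 16.2 × 19 × 12 / 4920 = 0.751

0.751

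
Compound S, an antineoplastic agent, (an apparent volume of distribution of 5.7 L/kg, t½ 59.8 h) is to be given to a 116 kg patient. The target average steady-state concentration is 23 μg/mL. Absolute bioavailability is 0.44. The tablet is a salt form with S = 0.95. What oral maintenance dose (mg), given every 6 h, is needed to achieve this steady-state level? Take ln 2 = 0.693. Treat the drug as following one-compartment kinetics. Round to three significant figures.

2530 mg

Vd = 5.7 L/kg × 116 kg = 661.2 L
k = 0.693/59.8 = 0.01159 h⁻¹, so CL = k·Vd = 0.01159 × 661.2 = 7.663 L/h
D = CL × Css × τ / F / S = 7.663 × 23 × 6 / 0.44 / 0.95 = 2530 mg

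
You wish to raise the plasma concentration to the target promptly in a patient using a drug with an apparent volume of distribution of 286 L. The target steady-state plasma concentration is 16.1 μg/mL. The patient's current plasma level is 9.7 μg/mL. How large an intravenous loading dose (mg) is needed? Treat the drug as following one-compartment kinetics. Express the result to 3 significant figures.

Concentration deficit ΔC = 16.1 − 9.7 = 6.400 mg/L
LD = Vd × ΔC = 286.0 × 6.400 = 1830 mg

1830 mg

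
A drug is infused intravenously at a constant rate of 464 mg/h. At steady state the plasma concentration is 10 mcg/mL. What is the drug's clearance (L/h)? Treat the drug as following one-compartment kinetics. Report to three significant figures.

46.4 L/h

At steady state, infusion rate = CL × Css, so CL = rate / Css.
CL = 464 / 10 = 46.40 L/h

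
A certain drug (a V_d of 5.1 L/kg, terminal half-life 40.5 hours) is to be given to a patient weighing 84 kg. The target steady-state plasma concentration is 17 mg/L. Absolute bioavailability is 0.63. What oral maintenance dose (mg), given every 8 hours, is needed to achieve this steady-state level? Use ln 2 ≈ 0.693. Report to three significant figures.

Total Vd = 5.1 × 84 = 428.4 L
k = 0.693/40.5 = 0.01711 h⁻¹, so CL = k·Vd = 0.01711 × 428.4 = 7.330 L/h
D = CL × Css × τ / F = 7.330 × 17 × 8 / 0.63 = 1582 mg

1580 mg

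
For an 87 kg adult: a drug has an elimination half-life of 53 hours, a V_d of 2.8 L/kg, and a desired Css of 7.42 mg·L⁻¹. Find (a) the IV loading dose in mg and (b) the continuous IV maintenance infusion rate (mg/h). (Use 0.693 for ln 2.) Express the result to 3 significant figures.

(a) 1810 mg; (b) 23.6 mg/h

Vd = 2.8 L/kg × 87 kg = 243.6 L
LD = Vd × C = 243.6 × 7.42 = 1808 mg
CL = 0.693 × Vd / t½ = 0.693 × 243.6 / 53 = 3.185 L/h
Infusion rate = CL × Css = 3.185 × 7.42 = 23.63 mg/h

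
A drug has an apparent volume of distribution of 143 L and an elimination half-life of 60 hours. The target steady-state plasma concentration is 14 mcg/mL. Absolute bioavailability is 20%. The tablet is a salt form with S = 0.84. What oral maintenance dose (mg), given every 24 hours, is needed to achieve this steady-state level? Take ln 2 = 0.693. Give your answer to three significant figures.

3300 mg

k = 0.693/60 = 0.01155 h⁻¹, so CL = k·Vd = 0.01155 × 143.0 = 1.652 L/h
D = CL × Css × τ / F / S = 1.652 × 14 × 24 / 0.2 / 0.84 = 3304 mg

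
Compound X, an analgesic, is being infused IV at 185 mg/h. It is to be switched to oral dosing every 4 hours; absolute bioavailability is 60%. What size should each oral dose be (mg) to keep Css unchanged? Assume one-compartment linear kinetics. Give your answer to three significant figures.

1230 mg

To maintain the same Css, the systemic dosing rate must be unchanged: F·D/τ = infusion rate.
D = rate × τ / F = 185 × 4 / 0.6 = 1233 mg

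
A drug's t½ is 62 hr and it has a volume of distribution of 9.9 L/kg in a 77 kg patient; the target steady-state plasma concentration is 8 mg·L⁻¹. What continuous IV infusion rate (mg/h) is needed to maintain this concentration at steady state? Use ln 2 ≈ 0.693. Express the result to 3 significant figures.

Vd(total) = 77 kg × 9.9 L/kg = 762.3 L
CL = 0.693 × Vd / t½ = 0.693 × 762.3 / 62 = 8.521 L/h
Infusion rate = CL × Css = 8.521 × 8 = 68.17 mg/h

68.2 mg/h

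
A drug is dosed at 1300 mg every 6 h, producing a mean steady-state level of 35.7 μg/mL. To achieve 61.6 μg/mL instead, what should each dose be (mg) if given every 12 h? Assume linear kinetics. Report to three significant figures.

4490 mg

With linear kinetics, Css is proportional to dose rate (D/τ) at fixed clearance.
D₂ = D₁ × (Css,target / Css,current) × (τ₂/τ₁) = 1300 × (61.6/35.7) × (12/6) = 4486 mg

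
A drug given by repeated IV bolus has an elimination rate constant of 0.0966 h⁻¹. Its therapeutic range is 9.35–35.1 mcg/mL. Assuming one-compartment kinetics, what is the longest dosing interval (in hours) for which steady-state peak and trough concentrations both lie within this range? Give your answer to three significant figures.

13.7 h

Between IV bolus doses, concentration decays as C = C₀·e^(−kτ), so C_peak/C_trough = e^(kτ).
τ_max = ln(C_peak/C_trough) / k = ln(35.1/9.35) / 0.09660 = 1.323 / 0.09660 = 13.70 h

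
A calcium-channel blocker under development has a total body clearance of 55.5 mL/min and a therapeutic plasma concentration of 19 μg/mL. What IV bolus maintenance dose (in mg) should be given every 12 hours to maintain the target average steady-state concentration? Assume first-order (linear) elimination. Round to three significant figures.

Convert clearance: 55.5 mL/min × 60 min/h ÷ 1000 mL/L = 3.330 L/h
D = CL × Css × τ = 3.330 × 19 × 12 = 759.2 mg

759 mg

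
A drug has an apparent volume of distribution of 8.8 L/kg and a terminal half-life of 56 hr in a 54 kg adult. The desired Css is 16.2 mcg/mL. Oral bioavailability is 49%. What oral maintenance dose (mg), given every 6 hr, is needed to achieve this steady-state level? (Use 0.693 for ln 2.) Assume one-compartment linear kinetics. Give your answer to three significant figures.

Vd(total) = 54 kg × 8.8 L/kg = 475.2 L
k = 0.693/56 = 0.01238 h⁻¹, so CL = k·Vd = 0.01238 × 475.2 = 5.883 L/h
D = CL × Css × τ / F = 5.883 × 16.2 × 6 / 0.49 = 1167 mg

1170 mg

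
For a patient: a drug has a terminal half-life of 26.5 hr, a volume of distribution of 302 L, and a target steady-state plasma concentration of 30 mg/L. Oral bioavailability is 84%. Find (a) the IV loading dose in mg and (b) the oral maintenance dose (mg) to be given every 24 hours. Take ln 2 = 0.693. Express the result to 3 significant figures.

(a) 9060 mg; (b) 6770 mg

LD = Vd × C = 302.0 × 30 = 9060 mg
CL = 0.693 × Vd / t½ = 0.693 × 302.0 / 26.5 = 7.898 L/h
D = CL × Css × τ / F = 7.898 × 30 × 24 / 0.84 = 6770 mg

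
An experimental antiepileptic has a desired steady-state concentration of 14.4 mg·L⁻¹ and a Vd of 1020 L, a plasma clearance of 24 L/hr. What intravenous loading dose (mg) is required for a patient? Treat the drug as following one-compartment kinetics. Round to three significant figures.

14700 mg

LD = Vd × C = 1020 × 14.40 = 14690 mg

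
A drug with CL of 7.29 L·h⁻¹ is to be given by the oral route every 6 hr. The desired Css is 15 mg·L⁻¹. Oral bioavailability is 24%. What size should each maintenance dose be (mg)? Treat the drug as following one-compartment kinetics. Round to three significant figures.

D = CL × Css × τ / F = 7.290 × 15 × 6 / 0.24 = 2734 mg

2730 mg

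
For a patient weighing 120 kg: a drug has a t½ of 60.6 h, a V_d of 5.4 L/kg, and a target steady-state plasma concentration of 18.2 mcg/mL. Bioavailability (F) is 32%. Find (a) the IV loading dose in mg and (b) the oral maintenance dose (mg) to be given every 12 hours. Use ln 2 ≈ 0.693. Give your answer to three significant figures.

Total Vd = 5.4 × 120 = 648.0 L
LD = Vd × C = 648.0 × 18.2 = 11790 mg
CL = 0.693 × Vd / t½ = 0.693 × 648.0 / 60.6 = 7.410 L/h
D = CL × Css × τ / F = 7.410 × 18.2 × 12 / 0.32 = 5057 mg

(a) 11800 mg; (b) 5060 mg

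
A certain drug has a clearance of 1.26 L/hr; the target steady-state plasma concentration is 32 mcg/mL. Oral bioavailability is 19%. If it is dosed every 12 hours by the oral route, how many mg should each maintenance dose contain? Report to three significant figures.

2550 mg

D = CL × Css × τ / F = 1.260 × 32 × 12 / 0.19 = 2547 mg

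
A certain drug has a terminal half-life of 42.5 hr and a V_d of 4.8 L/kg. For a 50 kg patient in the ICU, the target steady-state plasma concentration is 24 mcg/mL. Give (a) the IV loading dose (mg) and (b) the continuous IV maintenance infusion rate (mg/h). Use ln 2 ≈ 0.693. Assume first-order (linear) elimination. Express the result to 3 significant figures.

Total Vd = 4.8 × 50 = 240.0 L
LD = Vd × C = 240.0 × 24 = 5760 mg
CL = 0.693 × Vd / t½ = 0.693 × 240.0 / 42.5 = 3.913 L/h
Infusion rate = CL × Css = 3.913 × 24 = 93.91 mg/h

(a) 5760 mg; (b) 93.9 mg/h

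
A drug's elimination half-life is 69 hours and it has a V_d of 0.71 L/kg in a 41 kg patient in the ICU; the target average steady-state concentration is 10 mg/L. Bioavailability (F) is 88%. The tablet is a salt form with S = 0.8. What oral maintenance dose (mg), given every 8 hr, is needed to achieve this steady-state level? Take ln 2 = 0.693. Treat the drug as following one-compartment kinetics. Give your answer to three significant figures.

33.2 mg

Vd(total) = 41 kg × 0.71 L/kg = 29.11 L
CL = 0.693 × Vd / t½ = 0.693 × 29.11 / 69 = 0.2924 L/h
D = CL × Css × τ / F / S = 0.2924 × 10 × 8 / 0.88 / 0.8 = 33.23 mg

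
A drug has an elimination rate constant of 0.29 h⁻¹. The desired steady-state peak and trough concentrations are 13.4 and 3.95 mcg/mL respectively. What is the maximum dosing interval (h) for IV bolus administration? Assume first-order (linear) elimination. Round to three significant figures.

4.21 h

Between IV bolus doses, concentration decays as C = C₀·e^(−kτ), so C_peak/C_trough = e^(kτ).
τ_max = ln(C_peak/C_trough) / k = ln(13.4/3.95) / 0.2900 = 1.222 / 0.2900 = 4.214 h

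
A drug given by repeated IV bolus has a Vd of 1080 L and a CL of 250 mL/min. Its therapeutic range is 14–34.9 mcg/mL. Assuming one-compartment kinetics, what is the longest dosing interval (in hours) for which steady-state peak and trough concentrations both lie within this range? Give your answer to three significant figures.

65.8 h

CL = 250 mL/min = 250 × 0.06 = 15.00 L/h
k = CL / Vd = 15.00 / 1080 = 0.01389 h⁻¹
Between IV bolus doses, concentration decays as C = C₀·e^(−kτ), so C_peak/C_trough = e^(kτ).
τ_max = ln(C_peak/C_trough) / k = ln(34.9/14) / 0.01389 = 0.9134 / 0.01389 = 65.76 h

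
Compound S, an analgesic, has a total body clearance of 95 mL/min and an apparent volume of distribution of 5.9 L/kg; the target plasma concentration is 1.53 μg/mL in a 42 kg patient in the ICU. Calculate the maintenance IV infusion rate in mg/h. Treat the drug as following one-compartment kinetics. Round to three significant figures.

CL = 95 mL/min × 60/1000 = 5.700 L/h
Infusion rate = CL · Css = 5.700 L/h × 1.53 mg/L = 8.721 mg/h

8.72 mg/h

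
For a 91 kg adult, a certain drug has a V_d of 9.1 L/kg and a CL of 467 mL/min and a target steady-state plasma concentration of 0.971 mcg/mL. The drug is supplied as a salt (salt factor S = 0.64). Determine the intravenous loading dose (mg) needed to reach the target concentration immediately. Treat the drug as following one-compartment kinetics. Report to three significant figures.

1260 mg

Vd = 9.1 L/kg × 91 kg = 828.1 L
The loading dose fills Vd to the target concentration; clearance is irrelevant here.
LD = Vd × C / S = 828.1 × 0.9710 / 0.64 = 1256 mg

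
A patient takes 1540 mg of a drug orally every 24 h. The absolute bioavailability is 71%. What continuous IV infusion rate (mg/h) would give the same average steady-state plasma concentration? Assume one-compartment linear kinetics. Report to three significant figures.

45.6 mg/h

Equivalent systemic input: infusion rate = F·D/τ.
Rate = 0.71 × 1540 / 24 = 45.56 mg/h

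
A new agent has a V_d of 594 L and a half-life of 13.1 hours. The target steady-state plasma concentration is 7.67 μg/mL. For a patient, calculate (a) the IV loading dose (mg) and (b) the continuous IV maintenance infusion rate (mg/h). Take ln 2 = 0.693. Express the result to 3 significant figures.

LD = Vd × C = 594.0 × 7.67 = 4556 mg
CL = 0.693 × Vd / t½ = 0.693 × 594.0 / 13.1 = 31.42 L/h
Infusion rate = CL × Css = 31.42 × 7.67 = 241.0 mg/h

(a) 4560 mg; (b) 241 mg/h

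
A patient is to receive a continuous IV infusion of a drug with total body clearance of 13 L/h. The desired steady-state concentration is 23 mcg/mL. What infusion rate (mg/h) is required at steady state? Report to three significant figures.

299 mg/h

At steady state, infusion rate equals elimination rate: rate in = CL × Css.
Infusion rate = CL · Css = 13.00 L/h × 23 mg/L = 299.0 mg/h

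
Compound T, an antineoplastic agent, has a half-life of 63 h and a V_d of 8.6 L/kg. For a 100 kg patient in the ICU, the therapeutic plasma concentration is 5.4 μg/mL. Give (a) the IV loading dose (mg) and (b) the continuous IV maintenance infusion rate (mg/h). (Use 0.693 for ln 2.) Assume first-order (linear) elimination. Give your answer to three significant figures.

(a) 4640 mg; (b) 51.1 mg/h

Total Vd = 8.6 × 100 = 860.0 L
LD = Vd × C = 860.0 × 5.4 = 4644 mg
CL = 0.693 × Vd / t½ = 0.693 × 860.0 / 63 = 9.460 L/h
Infusion rate = CL × Css = 9.460 × 5.4 = 51.08 mg/h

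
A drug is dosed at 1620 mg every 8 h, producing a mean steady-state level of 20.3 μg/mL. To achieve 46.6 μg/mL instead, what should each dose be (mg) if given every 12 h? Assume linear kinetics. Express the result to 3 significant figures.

5580 mg

With linear kinetics, Css is proportional to dose rate (D/τ) at fixed clearance.
D₂ = D₁ × (Css,target / Css,current) × (τ₂/τ₁) = 1620 × (46.6/20.3) × (12/8) = 5578 mg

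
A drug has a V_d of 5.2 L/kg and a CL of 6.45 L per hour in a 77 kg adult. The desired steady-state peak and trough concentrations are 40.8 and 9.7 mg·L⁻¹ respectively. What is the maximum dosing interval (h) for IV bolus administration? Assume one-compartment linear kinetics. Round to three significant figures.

Total Vd = 5.2 × 77 = 400.4 L
k = CL / Vd = 6.450 / 400.4 = 0.01611 h⁻¹
Between IV bolus doses, concentration decays as C = C₀·e^(−kτ), so C_peak/C_trough = e^(kτ).
τ_max = ln(C_peak/C_trough) / k = ln(40.8/9.7) / 0.01611 = 1.437 / 0.01611 = 89.20 h

89.2 h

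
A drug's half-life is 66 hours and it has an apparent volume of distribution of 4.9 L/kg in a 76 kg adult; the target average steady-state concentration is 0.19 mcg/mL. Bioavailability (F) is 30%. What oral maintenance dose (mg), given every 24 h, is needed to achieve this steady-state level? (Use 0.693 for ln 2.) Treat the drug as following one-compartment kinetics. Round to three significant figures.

59.4 mg

Vd = 4.9 L/kg × 76 kg = 372.4 L
k = 0.693/66 = 0.01050 h⁻¹, so CL = k·Vd = 0.01050 × 372.4 = 3.910 L/h
D = CL × Css × τ / F = 3.910 × 0.19 × 24 / 0.3 = 59.43 mg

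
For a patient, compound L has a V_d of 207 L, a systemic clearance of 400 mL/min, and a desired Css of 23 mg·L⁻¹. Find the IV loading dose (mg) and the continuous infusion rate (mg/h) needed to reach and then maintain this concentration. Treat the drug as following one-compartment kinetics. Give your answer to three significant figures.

Loading: fill Vd to C_target → 207.0 L × 23 mg/L = 4761 mg
CL = 400 mL/min = 400 × 0.06 = 24.00 L/h
Maintenance: replace elimination → rate = CL × Css = 24.00 × 23 = 552.0 mg/h

(a) 4760 mg; (b) 552 mg/h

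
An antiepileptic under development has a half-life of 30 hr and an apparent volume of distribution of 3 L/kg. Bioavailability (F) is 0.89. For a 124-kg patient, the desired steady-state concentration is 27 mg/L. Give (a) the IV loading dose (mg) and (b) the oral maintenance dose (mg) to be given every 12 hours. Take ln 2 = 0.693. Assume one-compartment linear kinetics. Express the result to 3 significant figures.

Vd = 3 L/kg × 124 kg = 372.0 L
LD = Vd × C = 372.0 × 27 = 10040 mg
CL = 0.693 × Vd / t½ = 0.693 × 372.0 / 30 = 8.593 L/h
D = CL × Css × τ / F = 8.593 × 27 × 12 / 0.89 = 3128 mg

(a) 10000 mg; (b) 3130 mg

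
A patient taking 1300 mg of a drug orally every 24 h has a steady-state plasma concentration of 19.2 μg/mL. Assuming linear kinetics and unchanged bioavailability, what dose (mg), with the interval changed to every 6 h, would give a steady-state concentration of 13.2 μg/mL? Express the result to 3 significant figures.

223 mg

With linear kinetics, Css is proportional to dose rate (D/τ) at fixed clearance.
D₂ = D₁ × (Css,target / Css,current) × (τ₂/τ₁) = 1300 × (13.2/19.2) × (6/24) = 223.4 mg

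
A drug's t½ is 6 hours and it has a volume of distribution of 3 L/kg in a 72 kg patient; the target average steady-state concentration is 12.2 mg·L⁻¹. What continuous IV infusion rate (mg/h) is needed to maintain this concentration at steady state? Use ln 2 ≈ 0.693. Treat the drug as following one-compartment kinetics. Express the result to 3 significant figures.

304 mg/h

Total Vd = 3 × 72 = 216.0 L
CL = ln 2 · Vd / t½ = 0.693 × 216.0 / 6 = 24.95 L/h
Infusion rate = CL × Css = 24.95 × 12.2 = 304.4 mg/h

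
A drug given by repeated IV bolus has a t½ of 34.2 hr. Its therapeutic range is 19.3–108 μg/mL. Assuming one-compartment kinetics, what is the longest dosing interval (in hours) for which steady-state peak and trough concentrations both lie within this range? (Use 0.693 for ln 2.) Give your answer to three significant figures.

85.0 h

k = 0.693 / t½ = 0.693 / 34.2 = 0.02026 h⁻¹
Between IV bolus doses, concentration decays as C = C₀·e^(−kτ), so C_peak/C_trough = e^(kτ).
τ_max = ln(C_peak/C_trough) / k = ln(108/19.3) / 0.02026 = 1.722 / 0.02026 = 85.00 h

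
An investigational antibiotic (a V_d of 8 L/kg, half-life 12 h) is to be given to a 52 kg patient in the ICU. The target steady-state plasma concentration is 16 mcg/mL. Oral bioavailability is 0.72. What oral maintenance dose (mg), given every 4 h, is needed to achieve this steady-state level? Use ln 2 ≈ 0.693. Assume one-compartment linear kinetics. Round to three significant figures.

Total Vd = 8 × 52 = 416.0 L
CL = ln 2 · Vd / t½ = 0.693 × 416.0 / 12 = 24.02 L/h
D = CL × Css × τ / F = 24.02 × 16 × 4 / 0.72 = 2135 mg

2140 mg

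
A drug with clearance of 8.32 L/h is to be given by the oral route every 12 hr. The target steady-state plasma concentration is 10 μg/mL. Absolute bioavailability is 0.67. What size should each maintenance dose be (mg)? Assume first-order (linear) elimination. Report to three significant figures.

1490 mg

D = CL × Css × τ / F = 8.320 × 10 × 12 / 0.67 = 1490 mg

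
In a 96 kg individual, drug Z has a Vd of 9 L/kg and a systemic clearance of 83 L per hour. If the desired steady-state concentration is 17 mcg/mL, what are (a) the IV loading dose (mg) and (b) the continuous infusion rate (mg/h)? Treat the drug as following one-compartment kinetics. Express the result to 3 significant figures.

Vd = 9 L/kg × 96 kg = 864.0 L
Loading: fill Vd to C_target → 864.0 L × 17 mg/L = 14690 mg
Maintenance: replace elimination → rate = CL × Css = 83.00 × 17 = 1411 mg/h

(a) 14700 mg; (b) 1410 mg/h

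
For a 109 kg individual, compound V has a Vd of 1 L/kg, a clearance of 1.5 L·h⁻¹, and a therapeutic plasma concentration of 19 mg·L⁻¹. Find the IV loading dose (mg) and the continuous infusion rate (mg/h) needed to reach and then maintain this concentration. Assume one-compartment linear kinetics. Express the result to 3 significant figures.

Vd = 1 L/kg × 109 kg = 109.0 L
Loading: fill Vd to C_target → 109.0 L × 19 mg/L = 2071 mg
Maintenance: replace elimination → rate = CL × Css = 1.500 × 19 = 28.50 mg/h

(a) 2070 mg; (b) 28.5 mg/h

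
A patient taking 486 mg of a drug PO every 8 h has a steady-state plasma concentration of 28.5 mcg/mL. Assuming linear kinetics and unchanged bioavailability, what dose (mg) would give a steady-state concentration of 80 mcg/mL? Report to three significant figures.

For first-order elimination, Css ∝ F·D/(CL·τ); F and CL are unchanged, so Css ∝ D/τ.
D₂ = D₁ × (Css,target / Css,current) = 486 × 80/28.5 = 1364 mg

1360 mg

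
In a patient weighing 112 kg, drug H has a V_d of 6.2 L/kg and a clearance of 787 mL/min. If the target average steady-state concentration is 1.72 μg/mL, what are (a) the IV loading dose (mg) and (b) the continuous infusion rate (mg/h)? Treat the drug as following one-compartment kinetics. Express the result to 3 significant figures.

Vd = 6.2 L/kg × 112 kg = 694.4 L
Loading dose = Vd × C = 694.4 × 1.72 = 1194 mg
CL = 787 mL/min × 60/1000 = 47.22 L/h
Infusion rate = 47.22 L/h × 1.72 mg/L = 81.22 mg/h

(a) 1190 mg; (b) 81.2 mg/h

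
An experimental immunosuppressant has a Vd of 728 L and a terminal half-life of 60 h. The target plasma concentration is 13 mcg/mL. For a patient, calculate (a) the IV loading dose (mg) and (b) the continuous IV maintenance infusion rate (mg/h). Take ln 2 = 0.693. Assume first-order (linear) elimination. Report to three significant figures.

(a) 9460 mg; (b) 109 mg/h

LD = Vd × C = 728.0 × 13 = 9464 mg
CL = 0.693 × Vd / t½ = 0.693 × 728.0 / 60 = 8.408 L/h
Infusion rate = CL × Css = 8.408 × 13 = 109.3 mg/h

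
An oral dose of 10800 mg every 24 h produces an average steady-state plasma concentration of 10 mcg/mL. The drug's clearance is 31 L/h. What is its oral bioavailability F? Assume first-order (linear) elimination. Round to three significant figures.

F·D/τ = CL·Css at steady state → F = CL·Css·τ / D.
F = 31 × 10 × 24 / 10800 = 0.689

0.689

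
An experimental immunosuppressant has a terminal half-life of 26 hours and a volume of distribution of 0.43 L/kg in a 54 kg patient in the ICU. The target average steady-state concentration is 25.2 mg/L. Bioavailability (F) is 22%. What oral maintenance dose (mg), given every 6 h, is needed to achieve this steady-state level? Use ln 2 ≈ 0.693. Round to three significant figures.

425 mg

Vd = 0.43 L/kg × 54 kg = 23.22 L
CL = ln 2 · Vd / t½ = 0.693 × 23.22 / 26 = 0.6189 L/h
D = CL × Css × τ / F = 0.6189 × 25.2 × 6 / 0.22 = 425.4 mg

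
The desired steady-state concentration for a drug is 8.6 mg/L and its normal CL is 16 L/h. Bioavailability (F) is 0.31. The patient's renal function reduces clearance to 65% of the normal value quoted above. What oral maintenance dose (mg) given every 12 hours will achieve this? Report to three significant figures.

Patient clearance = 0.65 × 16.00 = 10.40 L/h
At steady state, dose per interval replaces the amount cleared in that interval: F·D/τ = CL·Css.
D = CL × Css × τ / F = 10.40 × 8.6 × 12 / 0.31 = 3462 mg

3460 mg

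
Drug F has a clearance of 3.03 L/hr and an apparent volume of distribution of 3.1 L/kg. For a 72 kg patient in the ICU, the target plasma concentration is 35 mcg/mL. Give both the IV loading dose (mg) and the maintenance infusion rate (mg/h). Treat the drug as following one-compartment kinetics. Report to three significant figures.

(a) 7810 mg; (b) 106 mg/h

Vd = 3.1 L/kg × 72 kg = 223.2 L
Loading dose = Vd × C = 223.2 × 35 = 7812 mg
Infusion rate = 3.030 L/h × 35 mg/L = 106.1 mg/h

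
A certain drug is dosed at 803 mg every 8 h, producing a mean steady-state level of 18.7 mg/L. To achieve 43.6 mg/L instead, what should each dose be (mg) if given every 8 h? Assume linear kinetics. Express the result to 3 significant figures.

1870 mg

With linear kinetics, Css is proportional to dose rate (D/τ) at fixed clearance.
D₂ = D₁ × (Css,target / Css,current) = 803 × 43.6/18.7 = 1872 mg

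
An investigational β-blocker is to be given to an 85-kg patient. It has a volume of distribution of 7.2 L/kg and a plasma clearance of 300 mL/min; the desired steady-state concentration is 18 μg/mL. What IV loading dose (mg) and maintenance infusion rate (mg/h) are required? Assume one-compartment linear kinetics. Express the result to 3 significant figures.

Total Vd = 7.2 × 85 = 612.0 L
LD = Vd · C_target = 612.0 × 18 = 11020 mg
CL = 300 mL/min × 60/1000 = 18.00 L/h
Infusion rate = 18.00 L/h × 18 mg/L = 324.0 mg/h

(a) 11000 mg; (b) 324 mg/h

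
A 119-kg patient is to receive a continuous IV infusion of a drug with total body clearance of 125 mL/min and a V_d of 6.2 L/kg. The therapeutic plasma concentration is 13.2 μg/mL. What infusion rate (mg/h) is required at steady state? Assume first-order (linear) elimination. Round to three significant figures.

Convert clearance: 125 mL/min × 60 min/h ÷ 1000 mL/L = 7.500 L/h
Infusion rate = CL · Css = 7.500 L/h × 13.2 mg/L = 99.00 mg/h

99.0 mg/h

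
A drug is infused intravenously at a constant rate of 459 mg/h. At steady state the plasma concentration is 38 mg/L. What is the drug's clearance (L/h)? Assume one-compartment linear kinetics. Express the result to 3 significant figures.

12.1 L/h

At steady state, infusion rate = CL × Css, so CL = rate / Css.
CL = 459 / 38 = 12.08 L/h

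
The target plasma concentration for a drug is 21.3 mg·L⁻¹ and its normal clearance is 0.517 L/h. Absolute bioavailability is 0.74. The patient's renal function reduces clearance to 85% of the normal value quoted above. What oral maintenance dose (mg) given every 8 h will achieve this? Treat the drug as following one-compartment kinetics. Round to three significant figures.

101 mg

Patient clearance = 0.85 × 0.5170 = 0.4395 L/h
At steady state, dose per interval replaces the amount cleared in that interval: F·D/τ = CL·Css.
D = CL × Css × τ / F = 0.4395 × 21.3 × 8 / 0.74 = 101.2 mg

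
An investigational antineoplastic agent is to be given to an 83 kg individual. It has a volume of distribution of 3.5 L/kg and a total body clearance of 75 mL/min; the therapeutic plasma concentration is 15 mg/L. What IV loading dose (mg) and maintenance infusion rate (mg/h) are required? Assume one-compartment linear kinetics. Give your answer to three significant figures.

Vd(total) = 83 kg × 3.5 L/kg = 290.5 L
LD = Vd · C_target = 290.5 × 15 = 4358 mg
CL = 75 mL/min × 60/1000 = 4.500 L/h
Infusion rate = 4.500 L/h × 15 mg/L = 67.50 mg/h

(a) 4360 mg; (b) 67.5 mg/h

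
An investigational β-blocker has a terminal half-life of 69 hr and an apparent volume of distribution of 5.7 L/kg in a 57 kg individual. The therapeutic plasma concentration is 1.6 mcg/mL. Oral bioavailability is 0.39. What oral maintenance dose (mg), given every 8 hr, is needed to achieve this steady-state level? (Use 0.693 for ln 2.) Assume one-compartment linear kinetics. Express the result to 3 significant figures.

Vd = 5.7 L/kg × 57 kg = 324.9 L
CL = ln 2 · Vd / t½ = 0.693 × 324.9 / 69 = 3.263 L/h
D = CL × Css × τ / F = 3.263 × 1.6 × 8 / 0.39 = 107.1 mg

107 mg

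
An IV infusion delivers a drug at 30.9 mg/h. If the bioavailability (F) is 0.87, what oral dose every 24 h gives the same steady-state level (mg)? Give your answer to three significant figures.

To maintain the same Css, the systemic dosing rate must be unchanged: F·D/τ = infusion rate.
D = rate × τ / F = 30.9 × 24 / 0.87 = 852.4 mg

852 mg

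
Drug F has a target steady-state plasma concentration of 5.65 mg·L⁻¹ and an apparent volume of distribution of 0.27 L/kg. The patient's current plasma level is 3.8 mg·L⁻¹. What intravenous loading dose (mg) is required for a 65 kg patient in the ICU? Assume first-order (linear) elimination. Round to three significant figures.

32.5 mg

Vd = 0.27 L/kg × 65 kg = 17.55 L
Concentration deficit ΔC = 5.65 − 3.8 = 1.850 mg/L
LD = Vd × ΔC = 17.55 × 1.850 = 32.47 mg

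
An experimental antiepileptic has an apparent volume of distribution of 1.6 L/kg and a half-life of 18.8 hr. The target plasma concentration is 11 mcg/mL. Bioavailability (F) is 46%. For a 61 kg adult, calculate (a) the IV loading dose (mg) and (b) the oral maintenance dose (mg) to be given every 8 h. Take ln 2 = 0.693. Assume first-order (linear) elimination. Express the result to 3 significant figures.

Vd(total) = 61 kg × 1.6 L/kg = 97.60 L
LD = Vd × C = 97.60 × 11 = 1074 mg
CL = 0.693 × Vd / t½ = 0.693 × 97.60 / 18.8 = 3.598 L/h
D = CL × Css × τ / F = 3.598 × 11 × 8 / 0.46 = 688.3 mg

(a) 1070 mg; (b) 688 mg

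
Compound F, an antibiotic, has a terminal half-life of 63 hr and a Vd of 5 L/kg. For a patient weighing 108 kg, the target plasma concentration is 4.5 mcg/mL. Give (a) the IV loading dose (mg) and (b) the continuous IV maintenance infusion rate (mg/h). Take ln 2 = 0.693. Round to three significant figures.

Vd = 5 L/kg × 108 kg = 540.0 L
LD = Vd × C = 540.0 × 4.5 = 2430 mg
CL = 0.693 × Vd / t½ = 0.693 × 540.0 / 63 = 5.940 L/h
Infusion rate = CL × Css = 5.940 × 4.5 = 26.73 mg/h

(a) 2430 mg; (b) 26.7 mg/h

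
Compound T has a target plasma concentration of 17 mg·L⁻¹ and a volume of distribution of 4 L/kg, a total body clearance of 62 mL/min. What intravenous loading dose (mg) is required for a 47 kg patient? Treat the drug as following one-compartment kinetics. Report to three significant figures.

Vd(total) = 47 kg × 4 L/kg = 188.0 L
LD = Vd × C = 188.0 × 17.00 = 3196 mg

3200 mg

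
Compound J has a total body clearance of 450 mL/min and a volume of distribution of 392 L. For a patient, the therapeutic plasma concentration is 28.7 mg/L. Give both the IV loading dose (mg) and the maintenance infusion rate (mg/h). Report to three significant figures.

Loading: fill Vd to C_target → 392.0 L × 28.7 mg/L = 11250 mg
CL = 450 mL/min = 450 × 0.06 = 27.00 L/h
Infusion rate = 27.00 L/h × 28.7 mg/L = 774.9 mg/h

(a) 11300 mg; (b) 775 mg/h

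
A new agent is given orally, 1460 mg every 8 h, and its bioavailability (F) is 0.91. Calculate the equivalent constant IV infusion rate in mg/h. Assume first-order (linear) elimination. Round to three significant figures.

166 mg/h

Equivalent systemic input: infusion rate = F·D/τ.
Rate = 0.91 × 1460 / 8 = 166.1 mg/h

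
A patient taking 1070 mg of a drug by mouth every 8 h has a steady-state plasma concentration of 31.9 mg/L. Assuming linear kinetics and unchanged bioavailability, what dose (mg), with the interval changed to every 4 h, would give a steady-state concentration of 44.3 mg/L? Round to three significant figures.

743 mg

For first-order elimination, Css ∝ F·D/(CL·τ); F and CL are unchanged, so Css ∝ D/τ.
D₂ = D₁ × (Css,target / Css,current) × (τ₂/τ₁) = 1070 × (44.3/31.9) × (4/8) = 743.0 mg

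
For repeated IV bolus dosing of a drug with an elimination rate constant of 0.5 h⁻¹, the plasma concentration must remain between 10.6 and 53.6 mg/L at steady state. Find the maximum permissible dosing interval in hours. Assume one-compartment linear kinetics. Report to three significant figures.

Between IV bolus doses, concentration decays as C = C₀·e^(−kτ), so C_peak/C_trough = e^(kτ).
τ_max = ln(C_peak/C_trough) / k = ln(53.6/10.6) / 0.5000 = 1.621 / 0.5000 = 3.242 h

3.24 h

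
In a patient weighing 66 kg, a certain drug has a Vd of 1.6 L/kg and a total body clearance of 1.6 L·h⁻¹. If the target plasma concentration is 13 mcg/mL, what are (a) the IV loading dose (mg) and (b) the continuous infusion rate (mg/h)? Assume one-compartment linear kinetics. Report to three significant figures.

(a) 1370 mg; (b) 20.8 mg/h

Total Vd = 1.6 × 66 = 105.6 L
Loading: fill Vd to C_target → 105.6 L × 13 mg/L = 1373 mg
Maintenance: replace elimination → rate = CL × Css = 1.600 × 13 = 20.80 mg/h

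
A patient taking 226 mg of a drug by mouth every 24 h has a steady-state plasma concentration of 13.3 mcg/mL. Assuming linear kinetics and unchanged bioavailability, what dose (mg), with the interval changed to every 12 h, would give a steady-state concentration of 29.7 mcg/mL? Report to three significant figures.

With linear kinetics, Css is proportional to dose rate (D/τ) at fixed clearance.
D₂ = D₁ × (Css,target / Css,current) × (τ₂/τ₁) = 226 × (29.7/13.3) × (12/24) = 252.3 mg

252 mg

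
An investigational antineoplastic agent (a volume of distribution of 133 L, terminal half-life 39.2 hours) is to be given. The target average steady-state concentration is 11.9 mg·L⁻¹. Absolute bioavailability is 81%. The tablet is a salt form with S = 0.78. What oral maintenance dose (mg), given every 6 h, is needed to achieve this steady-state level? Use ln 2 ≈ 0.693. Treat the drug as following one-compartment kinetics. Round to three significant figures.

266 mg

CL = 0.693 × Vd / t½ = 0.693 × 133.0 / 39.2 = 2.351 L/h
D = CL × Css × τ / F / S = 2.351 × 11.9 × 6 / 0.81 / 0.78 = 265.7 mg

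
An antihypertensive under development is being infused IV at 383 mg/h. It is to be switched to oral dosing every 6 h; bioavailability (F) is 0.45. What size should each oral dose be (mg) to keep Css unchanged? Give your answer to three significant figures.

To maintain the same Css, the systemic dosing rate must be unchanged: F·D/τ = infusion rate.
D = rate × τ / F = 383 × 6 / 0.45 = 5107 mg

5110 mg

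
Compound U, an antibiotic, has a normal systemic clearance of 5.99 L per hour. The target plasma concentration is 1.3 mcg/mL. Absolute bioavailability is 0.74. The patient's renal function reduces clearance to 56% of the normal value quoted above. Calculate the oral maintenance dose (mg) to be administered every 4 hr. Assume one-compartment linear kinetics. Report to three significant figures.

23.6 mg

Patient clearance = 0.56 × 5.990 = 3.354 L/h
D = CL × Css × τ / F = 3.354 × 1.3 × 4 / 0.74 = 23.57 mg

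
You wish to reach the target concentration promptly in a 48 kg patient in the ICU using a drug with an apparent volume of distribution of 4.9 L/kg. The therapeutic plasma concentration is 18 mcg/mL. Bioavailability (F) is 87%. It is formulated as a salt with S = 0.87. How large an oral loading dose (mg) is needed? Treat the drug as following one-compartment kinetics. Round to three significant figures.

5590 mg

Vd = 4.9 L/kg × 48 kg = 235.2 L
LD = Vd × C / F / S = 235.2 × 18.00 / 0.87 / 0.87 = 5593 mg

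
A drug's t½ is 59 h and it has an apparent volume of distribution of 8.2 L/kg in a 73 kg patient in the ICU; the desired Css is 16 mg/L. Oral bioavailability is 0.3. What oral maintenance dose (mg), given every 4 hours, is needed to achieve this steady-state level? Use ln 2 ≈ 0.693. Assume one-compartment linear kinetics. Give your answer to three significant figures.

1500 mg

Vd(total) = 73 kg × 8.2 L/kg = 598.6 L
CL = 0.693 × Vd / t½ = 0.693 × 598.6 / 59 = 7.031 L/h
D = CL × Css × τ / F = 7.031 × 16 × 4 / 0.3 = 1500 mg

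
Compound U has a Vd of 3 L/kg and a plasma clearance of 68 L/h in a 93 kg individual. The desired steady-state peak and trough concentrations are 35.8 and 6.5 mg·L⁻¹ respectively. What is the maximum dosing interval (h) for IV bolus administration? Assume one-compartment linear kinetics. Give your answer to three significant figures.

Total Vd = 3 × 93 = 279.0 L
k = CL / Vd = 68.00 / 279.0 = 0.2437 h⁻¹
Between IV bolus doses, concentration decays as C = C₀·e^(−kτ), so C_peak/C_trough = e^(kτ).
τ_max = ln(C_peak/C_trough) / k = ln(35.8/6.5) / 0.2437 = 1.706 / 0.2437 = 7.000 h

7.00 h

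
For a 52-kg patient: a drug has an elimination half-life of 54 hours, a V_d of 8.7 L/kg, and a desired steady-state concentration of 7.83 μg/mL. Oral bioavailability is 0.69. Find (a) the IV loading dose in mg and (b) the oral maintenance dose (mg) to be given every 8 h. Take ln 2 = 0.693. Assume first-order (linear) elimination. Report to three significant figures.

(a) 3540 mg; (b) 527 mg

Vd(total) = 52 kg × 8.7 L/kg = 452.4 L
LD = Vd × C = 452.4 × 7.83 = 3542 mg
CL = 0.693 × Vd / t½ = 0.693 × 452.4 / 54 = 5.806 L/h
D = CL × Css × τ / F = 5.806 × 7.83 × 8 / 0.69 = 527.1 mg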